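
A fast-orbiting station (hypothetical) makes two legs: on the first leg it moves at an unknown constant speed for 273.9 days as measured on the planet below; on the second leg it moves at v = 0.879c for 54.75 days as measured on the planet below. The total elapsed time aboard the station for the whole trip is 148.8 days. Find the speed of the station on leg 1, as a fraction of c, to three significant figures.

β = 0.894

Leg 1: speed unknown; τ_1 = 273.9/γ_1.
Leg 2: γ = 1/√(1 − 0.879²) = 1/√0.2274 = 2.097; τ_2 = 54.75/2.097 = 26.11 days.
Total proper time: τ_1 + 26.11 = 148.8, so τ_1 = 148.8 − 26.11 = 122.7 days.
γ_1 = 273.9/122.7 = 2.232; β = √(1 − 1/γ²) = √0.7993.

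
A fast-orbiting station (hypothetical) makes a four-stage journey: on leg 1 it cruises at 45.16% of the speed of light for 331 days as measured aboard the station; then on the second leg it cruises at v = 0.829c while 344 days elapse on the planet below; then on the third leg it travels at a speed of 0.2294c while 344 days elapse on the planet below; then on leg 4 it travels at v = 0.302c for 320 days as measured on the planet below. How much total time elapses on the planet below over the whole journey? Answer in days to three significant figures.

Δt = 1380 days

Leg 1: β = 0.4516; γ = 1/√(1 − 0.4516²) = 1/√0.7961 = 1.121; Δt_1 = 1.121 × 331 = 371.0 days.
Leg 2: 344 days is already measured on the planet below.
Leg 3: 344 days is already measured on the planet below.
Leg 4: 320 days is already measured on the planet below.
Total: 371.0 + 344.0 + 344.0 + 320.0 days.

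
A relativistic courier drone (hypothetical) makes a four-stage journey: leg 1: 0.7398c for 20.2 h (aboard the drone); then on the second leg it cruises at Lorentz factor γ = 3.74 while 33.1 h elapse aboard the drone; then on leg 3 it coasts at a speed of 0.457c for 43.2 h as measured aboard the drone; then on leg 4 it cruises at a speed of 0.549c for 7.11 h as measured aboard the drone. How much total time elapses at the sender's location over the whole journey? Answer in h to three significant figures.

Δt = 211 h

Leg 1: γ = 1/√(1 − 0.7398²) = 1/√0.4527 = 1.486; Δt_1 = 1.486 × 20.2 = 30.02 h.
Leg 2: γ = 3.74; Δt_2 = 3.740 × 33.1 = 123.8 h.
Leg 3: γ = 1/√(1 − 0.457²) = 1/√0.7912 = 1.124; Δt_3 = 1.124 × 43.2 = 48.57 h.
Leg 4: γ = 1/√(1 − 0.549²) = 1/√0.6986 = 1.196; Δt_4 = 1.196 × 7.11 = 8.507 h.
Total: 30.02 + 123.8 + 48.57 + 8.507 h.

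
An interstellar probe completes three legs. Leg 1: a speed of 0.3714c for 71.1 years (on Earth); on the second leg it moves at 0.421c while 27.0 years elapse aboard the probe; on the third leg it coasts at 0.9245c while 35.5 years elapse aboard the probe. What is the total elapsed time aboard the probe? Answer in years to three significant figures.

τ = 129 years

Leg 1: γ = 1/√(1 − 0.3714²) = 1/√0.8621 = 1.077; τ_1 = 71.1/1.077 = 66.01 years.
Leg 2: 27.0 years is already measured aboard the probe.
Leg 3: 35.5 years is already measured aboard the probe.
Total: 66.01 + 27.00 + 35.50 years.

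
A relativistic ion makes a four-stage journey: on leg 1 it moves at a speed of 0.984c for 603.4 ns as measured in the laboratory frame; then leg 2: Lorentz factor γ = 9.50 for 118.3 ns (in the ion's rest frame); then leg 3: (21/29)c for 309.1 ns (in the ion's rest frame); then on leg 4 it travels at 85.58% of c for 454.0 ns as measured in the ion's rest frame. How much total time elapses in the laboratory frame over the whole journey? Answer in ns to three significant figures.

Leg 1: 603.4 ns is already measured in the laboratory frame.
Leg 2: γ = 9.50; Δt_2 = 9.500 × 118.3 = 1124 ns.
Leg 3: γ = 1/√(1 − (21/29)²) = 29/20 = 1.450; Δt_3 = 1.450 × 309.1 = 448.2 ns.
Leg 4: β = 0.8558; γ = 1/√(1 − 0.8558²) = 1/√0.2676 = 1.933; Δt_4 = 1.933 × 454.0 = 877.6 ns.
Total: 603.4 + 1124 + 448.2 + 877.6 ns.

Δt = 3050 ns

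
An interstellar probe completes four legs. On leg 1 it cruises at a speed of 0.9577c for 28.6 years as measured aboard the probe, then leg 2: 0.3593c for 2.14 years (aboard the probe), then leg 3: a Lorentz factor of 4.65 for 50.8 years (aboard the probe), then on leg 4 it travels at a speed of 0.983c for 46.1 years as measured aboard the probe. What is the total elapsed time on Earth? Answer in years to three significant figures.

Δt = 589 years

Leg 1: γ = 1/√(1 − 0.9577²) = 1/√0.08281 = 3.475; Δt_1 = 3.475 × 28.6 = 99.39 years.
Leg 2: γ = 1/√(1 − 0.3593²) = 1/√0.8709 = 1.072; Δt_2 = 1.072 × 2.14 = 2.293 years.
Leg 3: γ = 4.65; Δt_3 = 4.650 × 50.8 = 236.2 years.
Leg 4: γ = 1/√(1 − 0.983²) = 1/√0.03371 = 5.446; Δt_4 = 5.446 × 46.1 = 251.1 years.
Total: 99.39 + 2.293 + 236.2 + 251.1 years.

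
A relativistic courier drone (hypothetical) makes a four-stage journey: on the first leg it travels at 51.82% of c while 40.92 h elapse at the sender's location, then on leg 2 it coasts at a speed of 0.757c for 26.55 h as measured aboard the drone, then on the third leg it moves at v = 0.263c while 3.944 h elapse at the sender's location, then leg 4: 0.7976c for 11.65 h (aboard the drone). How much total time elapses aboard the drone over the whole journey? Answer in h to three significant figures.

Leg 1: β = 0.5182; γ = 1/√(1 − 0.5182²) = 1/√0.7315 = 1.169; τ_1 = 40.92/1.169 = 35.00 h.
Leg 2: 26.55 h is already measured aboard the drone.
Leg 3: γ = 1/√(1 − 0.263²) = 1/√0.9308 = 1.036; τ_3 = 3.944/1.036 = 3.805 h.
Leg 4: 11.65 h is already measured aboard the drone.
Total: 35.00 + 26.55 + 3.805 + 11.65 h.

τ = 77.0 h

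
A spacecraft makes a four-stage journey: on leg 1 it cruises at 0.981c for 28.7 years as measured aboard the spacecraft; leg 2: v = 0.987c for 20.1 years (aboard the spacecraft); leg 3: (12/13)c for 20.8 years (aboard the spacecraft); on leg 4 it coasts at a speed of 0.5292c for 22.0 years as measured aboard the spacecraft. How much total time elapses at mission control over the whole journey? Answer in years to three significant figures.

Δt = 353 years

Leg 1: γ = 1/√(1 − 0.981²) = 1/√0.03764 = 5.154; Δt_1 = 5.154 × 28.7 = 147.9 years.
Leg 2: γ = 1/√(1 − 0.987²) = 1/√0.02583 = 6.222; Δt_2 = 6.222 × 20.1 = 125.1 years.
Leg 3: γ = 1/√(1 − (12/13)²) = 13/5 = 2.600; Δt_3 = 2.600 × 20.8 = 54.08 years.
Leg 4: γ = 1/√(1 − 0.5292²) = 1/√0.7199 = 1.179; Δt_4 = 1.179 × 22.0 = 25.93 years.
Total: 147.9 + 125.1 + 54.08 + 25.93 years.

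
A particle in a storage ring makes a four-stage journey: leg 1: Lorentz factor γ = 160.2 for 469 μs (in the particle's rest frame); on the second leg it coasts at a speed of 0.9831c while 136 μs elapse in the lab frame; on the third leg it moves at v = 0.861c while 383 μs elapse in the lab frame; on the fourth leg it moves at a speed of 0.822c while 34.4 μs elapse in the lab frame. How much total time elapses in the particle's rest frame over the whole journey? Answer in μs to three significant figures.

τ = 708 μs

Leg 1: 469 μs is already measured in the particle's rest frame.
Leg 2: γ = 1/√(1 − 0.9831²) = 1/√0.03351 = 5.462; τ_2 = 136/5.462 = 24.90 μs.
Leg 3: γ = 1/√(1 − 0.861²) = 1/√0.2587 = 1.966; τ_3 = 383/1.966 = 194.8 μs.
Leg 4: γ = 1/√(1 − 0.822²) = 1/√0.3243 = 1.756; τ_4 = 34.4/1.756 = 19.59 μs.
Total: 469.0 + 24.90 + 194.8 + 19.59 μs.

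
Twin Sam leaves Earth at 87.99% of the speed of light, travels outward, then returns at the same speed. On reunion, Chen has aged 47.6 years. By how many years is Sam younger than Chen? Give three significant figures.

Δt − τ = 25.0 years

β = 0.8799; γ = 1/√(1 − 0.8799²) = 1/√0.2258 = 2.105
Sam's elapsed proper time: τ = 47.6/2.105 = 22.62 years.
Age gap = Δt − τ = 47.6 − 22.62 years.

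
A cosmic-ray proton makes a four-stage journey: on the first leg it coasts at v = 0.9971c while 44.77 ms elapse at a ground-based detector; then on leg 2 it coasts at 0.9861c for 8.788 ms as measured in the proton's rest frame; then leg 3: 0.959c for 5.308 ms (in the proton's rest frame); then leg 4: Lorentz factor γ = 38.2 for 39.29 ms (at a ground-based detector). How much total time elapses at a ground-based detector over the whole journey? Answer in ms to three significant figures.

Δt = 156 ms

Leg 1: 44.77 ms is already measured at a ground-based detector.
Leg 2: γ = 1/√(1 − 0.9861²) = 1/√0.02761 = 6.019; Δt_2 = 6.019 × 8.788 = 52.89 ms.
Leg 3: γ = 1/√(1 − 0.959²) = 1/√0.08032 = 3.529; Δt_3 = 3.529 × 5.308 = 18.73 ms.
Leg 4: 39.29 ms is already measured at a ground-based detector.
Total: 44.77 + 52.89 + 18.73 + 39.29 ms.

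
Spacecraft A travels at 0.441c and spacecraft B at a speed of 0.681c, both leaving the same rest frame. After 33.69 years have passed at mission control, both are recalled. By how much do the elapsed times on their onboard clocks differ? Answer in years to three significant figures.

|τ_A − τ_B| = 5.57 years

A: γ = 1/√(1 − 0.441²) = 1/√0.8055 = 1.114; τ_A = 33.69/1.114 = 30.24 years.
B: γ = 1/√(1 − 0.681²) = 1/√0.5362 = 1.366; τ_B = 33.69/1.366 = 24.67 years.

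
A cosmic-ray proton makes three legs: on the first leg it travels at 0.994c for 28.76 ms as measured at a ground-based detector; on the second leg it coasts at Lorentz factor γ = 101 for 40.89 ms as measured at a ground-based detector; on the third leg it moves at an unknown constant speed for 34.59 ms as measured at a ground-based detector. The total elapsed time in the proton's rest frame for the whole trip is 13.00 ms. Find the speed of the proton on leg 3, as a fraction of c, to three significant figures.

Leg 1: γ = 1/√(1 − 0.994²) = 1/√0.01196 = 9.142; τ_1 = 28.76/9.142 = 3.146 ms.
Leg 2: γ = 101; τ_2 = 40.89/101.0 = 0.4049 ms.
Leg 3: speed unknown; τ_3 = 34.59/γ_3.
Total proper time: 3.146 + 0.4049 + τ_3 = 13.00, so τ_3 = 13.00 − 3.551 = 9.449 ms.
γ_3 = 34.59/9.449 = 3.661; β = √(1 − 1/γ²) = √0.9254.

β = 0.962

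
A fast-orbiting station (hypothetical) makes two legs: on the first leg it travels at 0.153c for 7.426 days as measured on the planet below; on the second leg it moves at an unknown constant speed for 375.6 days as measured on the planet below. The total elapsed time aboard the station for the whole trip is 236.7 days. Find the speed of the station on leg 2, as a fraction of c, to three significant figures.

β = 0.792

Leg 1: γ = 1/√(1 − 0.153²) = 1/√0.9766 = 1.012; τ_1 = 7.426/1.012 = 7.339 days.
Leg 2: speed unknown; τ_2 = 375.6/γ_2.
Total proper time: 7.339 + τ_2 = 236.7, so τ_2 = 236.7 − 7.339 = 229.4 days.
γ_2 = 375.6/229.4 = 1.638; β = √(1 − 1/γ²) = √0.6271.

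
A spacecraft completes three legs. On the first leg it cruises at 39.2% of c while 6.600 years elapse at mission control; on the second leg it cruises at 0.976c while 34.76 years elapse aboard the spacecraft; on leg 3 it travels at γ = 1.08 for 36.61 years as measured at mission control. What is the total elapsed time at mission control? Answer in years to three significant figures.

Leg 1: 6.600 years is already measured at mission control.
Leg 2: γ = 1/√(1 − 0.976²) = 1/√0.04742 = 4.592; Δt_2 = 4.592 × 34.76 = 159.6 years.
Leg 3: 36.61 years is already measured at mission control.
Total: 6.600 + 159.6 + 36.61 years.

Δt = 203 years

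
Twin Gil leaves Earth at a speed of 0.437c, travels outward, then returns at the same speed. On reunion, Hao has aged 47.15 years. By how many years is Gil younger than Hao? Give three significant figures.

Δt − τ = 4.74 years

γ = 1/√(1 − 0.437²) = 1/√0.8090 = 1.112
Gil's elapsed proper time: τ = 47.15/1.112 = 42.41 years.
Age gap = Δt − τ = 47.15 − 42.41 years.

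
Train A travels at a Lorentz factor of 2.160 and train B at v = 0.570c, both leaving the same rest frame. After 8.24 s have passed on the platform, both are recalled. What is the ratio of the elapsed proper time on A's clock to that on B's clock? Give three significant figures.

A: γ = 2.160. B: γ = 1/√(1 − 0.570²) = 1/√0.6751 = 1.217.
τ_A/τ_B = γ_B/γ_A = 1.217/2.160 = 0.5635, so τ_A/τ_B = 0.5635.

τ_A/τ_B = 0.563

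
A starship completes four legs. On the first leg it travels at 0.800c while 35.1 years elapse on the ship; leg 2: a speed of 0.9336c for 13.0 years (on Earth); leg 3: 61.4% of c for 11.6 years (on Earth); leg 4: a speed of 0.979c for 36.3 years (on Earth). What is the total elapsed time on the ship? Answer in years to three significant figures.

τ = 56.3 years

Leg 1: 35.1 years is already measured on the ship.
Leg 2: γ = 1/√(1 − 0.9336²) = 1/√0.1284 = 2.791; τ_2 = 13.0/2.791 = 4.658 years.
Leg 3: β = 0.614; γ = 1/√(1 − 0.614²) = 1/√0.6230 = 1.267; τ_3 = 11.6/1.267 = 9.156 years.
Leg 4: γ = 1/√(1 − 0.979²) = 1/√0.04156 = 4.905; τ_4 = 36.3/4.905 = 7.400 years.
Total: 35.10 + 4.658 + 9.156 + 7.400 years.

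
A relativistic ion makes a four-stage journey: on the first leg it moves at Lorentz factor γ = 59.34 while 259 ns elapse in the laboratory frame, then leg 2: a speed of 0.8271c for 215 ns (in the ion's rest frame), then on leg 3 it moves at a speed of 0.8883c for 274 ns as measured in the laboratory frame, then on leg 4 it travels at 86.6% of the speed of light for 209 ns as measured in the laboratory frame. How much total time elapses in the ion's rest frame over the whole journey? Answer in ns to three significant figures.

τ = 450 ns

Leg 1: γ = 59.34; τ_1 = 259/59.34 = 4.365 ns.
Leg 2: 215 ns is already measured in the ion's rest frame.
Leg 3: γ = 1/√(1 − 0.8883²) = 1/√0.2109 = 2.177; τ_3 = 274/2.177 = 125.8 ns.
Leg 4: β = 0.866; γ = 1/√(1 − 0.866²) = 1/√0.2500 = 2.000; τ_4 = 209/2.000 = 104.5 ns.
Total: 4.365 + 215.0 + 125.8 + 104.5 ns.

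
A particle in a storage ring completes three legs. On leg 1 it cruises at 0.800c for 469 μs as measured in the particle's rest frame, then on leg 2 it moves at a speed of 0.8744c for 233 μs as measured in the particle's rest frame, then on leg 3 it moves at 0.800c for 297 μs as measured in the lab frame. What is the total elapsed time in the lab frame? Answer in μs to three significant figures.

Leg 1: γ = 1/√(1 − 0.800²) = 5/3 ≈ 1.667; Δt_1 = 1.667 × 469 = 781.7 μs.
Leg 2: γ = 1/√(1 − 0.8744²) = 1/√0.2354 = 2.061; Δt_2 = 2.061 × 233 = 480.2 μs.
Leg 3: 297 μs is already measured in the lab frame.
Total: 781.7 + 480.2 + 297.0 μs.

Δt = 1560 μs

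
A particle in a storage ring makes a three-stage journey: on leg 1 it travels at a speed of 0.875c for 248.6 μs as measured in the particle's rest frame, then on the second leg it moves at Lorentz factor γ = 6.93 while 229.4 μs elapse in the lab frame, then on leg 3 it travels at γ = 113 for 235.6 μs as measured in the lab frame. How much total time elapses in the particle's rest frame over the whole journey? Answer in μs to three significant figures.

Leg 1: 248.6 μs is already measured in the particle's rest frame.
Leg 2: γ = 6.93; τ_2 = 229.4/6.930 = 33.10 μs.
Leg 3: γ = 113; τ_3 = 235.6/113.0 = 2.085 μs.
Total: 248.6 + 33.10 + 2.085 μs.

τ = 284 μs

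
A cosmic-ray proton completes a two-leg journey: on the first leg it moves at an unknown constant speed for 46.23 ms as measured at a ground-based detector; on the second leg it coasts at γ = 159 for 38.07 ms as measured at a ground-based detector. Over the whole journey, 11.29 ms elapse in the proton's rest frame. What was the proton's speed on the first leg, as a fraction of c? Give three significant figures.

β = 0.971

Leg 1: speed unknown; τ_1 = 46.23/γ_1.
Leg 2: γ = 159; τ_2 = 38.07/159.0 = 0.2394 ms.
Total proper time: τ_1 + 0.2394 = 11.29, so τ_1 = 11.29 − 0.2394 = 11.05 ms.
γ_1 = 46.23/11.05 = 4.183; β = √(1 − 1/γ²) = √0.9429.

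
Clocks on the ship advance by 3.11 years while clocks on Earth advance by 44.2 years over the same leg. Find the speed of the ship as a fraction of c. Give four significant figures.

β = 0.9975

The proper time is measured on the ship (both events occur at the ship's location); Δt is measured on Earth. γ = Δt/τ = 44.2/3.11 = 14.21.
β = √(1 − 1/γ²) = √(1 − 0.004951) = √0.9950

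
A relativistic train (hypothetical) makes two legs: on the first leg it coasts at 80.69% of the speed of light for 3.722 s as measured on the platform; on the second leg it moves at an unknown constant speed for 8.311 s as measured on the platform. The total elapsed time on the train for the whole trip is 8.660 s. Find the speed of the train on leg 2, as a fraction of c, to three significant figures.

Leg 1: β = 0.8069; γ = 1/√(1 − 0.8069²) = 1/√0.3489 = 1.693; τ_1 = 3.722/1.693 = 2.199 s.
Leg 2: speed unknown; τ_2 = 8.311/γ_2.
Total proper time: 2.199 + τ_2 = 8.660, so τ_2 = 8.660 − 2.199 = 6.461 s.
γ_2 = 8.311/6.461 = 1.286; β = √(1 − 1/γ²) = √0.3956.

β = 0.629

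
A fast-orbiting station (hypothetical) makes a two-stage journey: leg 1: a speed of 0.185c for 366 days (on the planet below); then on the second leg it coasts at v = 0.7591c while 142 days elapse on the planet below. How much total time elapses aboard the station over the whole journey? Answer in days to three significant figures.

Leg 1: γ = 1/√(1 − 0.185²) = 1/√0.9658 = 1.018; τ_1 = 366/1.018 = 359.7 days.
Leg 2: γ = 1/√(1 − 0.7591²) = 1/√0.4238 = 1.536; τ_2 = 142/1.536 = 92.44 days.
Total: 359.7 + 92.44 days.

τ = 452 days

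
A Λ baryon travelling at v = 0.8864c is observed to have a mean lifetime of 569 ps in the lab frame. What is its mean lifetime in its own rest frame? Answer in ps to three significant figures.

τ₀ = 263 ps

γ = 1/√(1 − 0.8864²) = 1/√0.2143 = 2.160
The lab-frame lifetime is the dilated interval; the proper lifetime is τ₀ = Δt/γ = 569/2.160 ps.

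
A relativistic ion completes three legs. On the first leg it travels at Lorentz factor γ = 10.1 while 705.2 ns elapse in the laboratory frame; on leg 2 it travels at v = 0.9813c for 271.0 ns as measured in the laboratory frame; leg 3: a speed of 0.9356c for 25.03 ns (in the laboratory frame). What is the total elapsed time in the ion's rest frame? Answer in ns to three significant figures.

Leg 1: γ = 10.1; τ_1 = 705.2/10.10 = 69.82 ns.
Leg 2: γ = 1/√(1 − 0.9813²) = 1/√0.03705 = 5.195; τ_2 = 271.0/5.195 = 52.16 ns.
Leg 3: γ = 1/√(1 − 0.9356²) = 1/√0.1247 = 2.832; τ_3 = 25.03/2.832 = 8.837 ns.
Total: 69.82 + 52.16 + 8.837 ns.

τ = 131 ns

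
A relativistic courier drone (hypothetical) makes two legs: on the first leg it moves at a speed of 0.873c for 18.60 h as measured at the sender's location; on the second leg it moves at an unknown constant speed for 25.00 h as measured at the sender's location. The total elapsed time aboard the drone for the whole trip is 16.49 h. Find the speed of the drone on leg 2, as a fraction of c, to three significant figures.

β = 0.955

Leg 1: γ = 1/√(1 − 0.873²) = 1/√0.2379 = 2.050; τ_1 = 18.60/2.050 = 9.072 h.
Leg 2: speed unknown; τ_2 = 25.00/γ_2.
Total proper time: 9.072 + τ_2 = 16.49, so τ_2 = 16.49 − 9.072 = 7.418 h.
γ_2 = 25.00/7.418 = 3.370; β = √(1 − 1/γ²) = √0.9119.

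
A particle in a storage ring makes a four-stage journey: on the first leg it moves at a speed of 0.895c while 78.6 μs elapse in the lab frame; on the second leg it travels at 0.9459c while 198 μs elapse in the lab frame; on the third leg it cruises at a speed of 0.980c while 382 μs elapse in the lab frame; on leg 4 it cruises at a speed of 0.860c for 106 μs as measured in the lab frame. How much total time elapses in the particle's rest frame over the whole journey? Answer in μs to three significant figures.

Leg 1: γ = 1/√(1 − 0.895²) = 1/√0.1990 = 2.242; τ_1 = 78.6/2.242 = 35.06 μs.
Leg 2: γ = 1/√(1 − 0.9459²) = 1/√0.1053 = 3.082; τ_2 = 198/3.082 = 64.24 μs.
Leg 3: γ = 1/√(1 − 0.980²) = 1/√0.03960 = 5.025; τ_3 = 382/5.025 = 76.02 μs.
Leg 4: γ = 1/√(1 − 0.860²) = 1/√0.2604 = 1.960; τ_4 = 106/1.960 = 54.09 μs.
Total: 35.06 + 64.24 + 76.02 + 54.09 μs.

τ = 229 μs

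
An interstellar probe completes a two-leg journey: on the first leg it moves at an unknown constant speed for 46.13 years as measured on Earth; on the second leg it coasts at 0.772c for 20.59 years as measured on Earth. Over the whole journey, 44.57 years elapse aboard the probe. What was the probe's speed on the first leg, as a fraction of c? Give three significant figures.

Leg 1: speed unknown; τ_1 = 46.13/γ_1.
Leg 2: γ = 1/√(1 − 0.772²) = 1/√0.4040 = 1.573; τ_2 = 20.59/1.573 = 13.09 years.
Total proper time: τ_1 + 13.09 = 44.57, so τ_1 = 44.57 − 13.09 = 31.48 years.
γ_1 = 46.13/31.48 = 1.465; β = √(1 − 1/γ²) = √0.5342.

β = 0.731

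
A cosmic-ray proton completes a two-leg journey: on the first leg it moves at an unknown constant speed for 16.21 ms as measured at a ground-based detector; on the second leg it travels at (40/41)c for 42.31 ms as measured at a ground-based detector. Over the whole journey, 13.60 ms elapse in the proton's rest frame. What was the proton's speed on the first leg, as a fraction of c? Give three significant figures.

β = 0.964

Leg 1: speed unknown; τ_1 = 16.21/γ_1.
Leg 2: γ = 1/√(1 − (40/41)²) = 41/9 ≈ 4.556; τ_2 = 42.31/4.556 = 9.288 ms.
Total proper time: τ_1 + 9.288 = 13.60, so τ_1 = 13.60 − 9.288 = 4.312 ms.
γ_1 = 16.21/4.312 = 3.759; β = √(1 − 1/γ²) = √0.9292.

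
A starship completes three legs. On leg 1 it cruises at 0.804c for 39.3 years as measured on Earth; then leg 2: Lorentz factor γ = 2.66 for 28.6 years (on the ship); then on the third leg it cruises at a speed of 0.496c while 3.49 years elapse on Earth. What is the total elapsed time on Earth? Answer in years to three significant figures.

Δt = 119 years

Leg 1: 39.3 years is already measured on Earth.
Leg 2: γ = 2.66; Δt_2 = 2.660 × 28.6 = 76.08 years.
Leg 3: 3.49 years is already measured on Earth.
Total: 39.30 + 76.08 + 3.490 years.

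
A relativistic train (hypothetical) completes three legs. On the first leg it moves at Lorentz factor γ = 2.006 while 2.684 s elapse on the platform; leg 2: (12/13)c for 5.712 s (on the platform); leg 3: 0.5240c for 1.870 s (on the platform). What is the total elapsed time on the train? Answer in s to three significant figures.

Leg 1: γ = 2.006; τ_1 = 2.684/2.006 = 1.338 s.
Leg 2: γ = 1/√(1 − (12/13)²) = 13/5 = 2.600; τ_2 = 5.712/2.600 = 2.197 s.
Leg 3: γ = 1/√(1 − 0.5240²) = 1/√0.7254 = 1.174; τ_3 = 1.870/1.174 = 1.593 s.
Total: 1.338 + 2.197 + 1.593 s.

τ = 5.13 s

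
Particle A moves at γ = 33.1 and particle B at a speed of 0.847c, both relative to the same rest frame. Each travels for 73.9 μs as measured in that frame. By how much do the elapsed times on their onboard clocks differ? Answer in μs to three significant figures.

|τ_A − τ_B| = 37.1 μs

A: γ = 33.1; τ_A = 73.9/33.10 = 2.233 μs.
B: γ = 1/√(1 − 0.847²) = 1/√0.2826 = 1.881; τ_B = 73.9/1.881 = 39.28 μs.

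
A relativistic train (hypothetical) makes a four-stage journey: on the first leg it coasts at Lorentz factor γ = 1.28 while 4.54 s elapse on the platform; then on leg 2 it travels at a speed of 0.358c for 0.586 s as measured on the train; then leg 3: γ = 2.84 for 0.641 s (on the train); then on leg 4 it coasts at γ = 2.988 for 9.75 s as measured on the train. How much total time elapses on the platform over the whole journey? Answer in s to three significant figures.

Δt = 36.1 s

Leg 1: 4.54 s is already measured on the platform.
Leg 2: γ = 1/√(1 − 0.358²) = 1/√0.8718 = 1.071; Δt_2 = 1.071 × 0.586 = 0.6276 s.
Leg 3: γ = 2.84; Δt_3 = 2.840 × 0.641 = 1.820 s.
Leg 4: γ = 2.988; Δt_4 = 2.988 × 9.75 = 29.13 s.
Total: 4.540 + 0.6276 + 1.820 + 29.13 s.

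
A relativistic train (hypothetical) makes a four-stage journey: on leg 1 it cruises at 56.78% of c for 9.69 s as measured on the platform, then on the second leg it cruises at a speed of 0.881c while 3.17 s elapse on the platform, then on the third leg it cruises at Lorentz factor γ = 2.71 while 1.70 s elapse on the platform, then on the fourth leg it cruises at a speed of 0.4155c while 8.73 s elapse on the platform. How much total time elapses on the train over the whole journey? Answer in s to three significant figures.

τ = 18.0 s

Leg 1: β = 0.5678; γ = 1/√(1 − 0.5678²) = 1/√0.6776 = 1.215; τ_1 = 9.69/1.215 = 7.976 s.
Leg 2: γ = 1/√(1 − 0.881²) = 1/√0.2238 = 2.114; τ_2 = 3.17/2.114 = 1.500 s.
Leg 3: γ = 2.71; τ_3 = 1.70/2.710 = 0.6273 s.
Leg 4: γ = 1/√(1 − 0.4155²) = 1/√0.8274 = 1.099; τ_4 = 8.73/1.099 = 7.941 s.
Total: 7.976 + 1.500 + 0.6273 + 7.941 s.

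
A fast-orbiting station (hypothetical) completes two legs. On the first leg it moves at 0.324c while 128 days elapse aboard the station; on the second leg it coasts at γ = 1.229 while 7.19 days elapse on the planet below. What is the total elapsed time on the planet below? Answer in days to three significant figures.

Δt = 142 days

Leg 1: γ = 1/√(1 − 0.324²) = 1/√0.8950 = 1.057; Δt_1 = 1.057 × 128 = 135.3 days.
Leg 2: 7.19 days is already measured on the planet below.
Total: 135.3 + 7.190 days.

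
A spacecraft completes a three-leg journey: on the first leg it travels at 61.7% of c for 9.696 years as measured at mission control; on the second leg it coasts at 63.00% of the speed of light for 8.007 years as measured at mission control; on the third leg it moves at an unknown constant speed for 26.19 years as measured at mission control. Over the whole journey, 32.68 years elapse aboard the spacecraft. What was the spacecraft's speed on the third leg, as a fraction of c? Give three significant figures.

β = 0.695

Leg 1: β = 0.617; γ = 1/√(1 − 0.617²) = 1/√0.6193 = 1.271; τ_1 = 9.696/1.271 = 7.630 years.
Leg 2: β = 0.6300; γ = 1/√(1 − 0.6300²) = 1/√0.6031 = 1.288; τ_2 = 8.007/1.288 = 6.218 years.
Leg 3: speed unknown; τ_3 = 26.19/γ_3.
Total proper time: 7.630 + 6.218 + τ_3 = 32.68, so τ_3 = 32.68 − 13.85 = 18.83 years.
γ_3 = 26.19/18.83 = 1.391; β = √(1 − 1/γ²) = √0.4830.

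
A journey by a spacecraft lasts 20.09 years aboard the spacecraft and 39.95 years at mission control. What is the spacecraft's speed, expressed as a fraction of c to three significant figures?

β = 0.864

The proper time is measured aboard the spacecraft (both events occur at the spacecraft's location); Δt is measured at mission control. γ = Δt/τ = 39.95/20.09 = 1.989.
β = √(1 − 1/γ²) = √(1 − 0.2529) = √0.7471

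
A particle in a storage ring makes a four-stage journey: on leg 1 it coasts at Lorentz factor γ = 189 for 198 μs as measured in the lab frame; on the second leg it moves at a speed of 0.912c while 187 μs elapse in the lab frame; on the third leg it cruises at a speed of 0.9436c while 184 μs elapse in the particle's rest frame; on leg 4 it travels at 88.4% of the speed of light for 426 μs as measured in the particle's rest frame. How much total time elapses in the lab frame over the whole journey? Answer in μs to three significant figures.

Leg 1: 198 μs is already measured in the lab frame.
Leg 2: 187 μs is already measured in the lab frame.
Leg 3: γ = 1/√(1 − 0.9436²) = 1/√0.1096 = 3.020; Δt_3 = 3.020 × 184 = 555.7 μs.
Leg 4: β = 0.884; γ = 1/√(1 − 0.884²) = 1/√0.2185 = 2.139; Δt_4 = 2.139 × 426 = 911.3 μs.
Total: 198.0 + 187.0 + 555.7 + 911.3 μs.

Δt = 1850 μs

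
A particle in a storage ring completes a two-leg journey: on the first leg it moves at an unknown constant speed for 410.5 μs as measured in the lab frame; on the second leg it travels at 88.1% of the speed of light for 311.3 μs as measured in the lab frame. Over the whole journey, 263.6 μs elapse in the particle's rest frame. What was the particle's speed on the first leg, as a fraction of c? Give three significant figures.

Leg 1: speed unknown; τ_1 = 410.5/γ_1.
Leg 2: β = 0.881; γ = 1/√(1 − 0.881²) = 1/√0.2238 = 2.114; τ_2 = 311.3/2.114 = 147.3 μs.
Total proper time: τ_1 + 147.3 = 263.6, so τ_1 = 263.6 − 147.3 = 116.3 μs.
γ_1 = 410.5/116.3 = 3.529; β = √(1 − 1/γ²) = √0.9197.

β = 0.959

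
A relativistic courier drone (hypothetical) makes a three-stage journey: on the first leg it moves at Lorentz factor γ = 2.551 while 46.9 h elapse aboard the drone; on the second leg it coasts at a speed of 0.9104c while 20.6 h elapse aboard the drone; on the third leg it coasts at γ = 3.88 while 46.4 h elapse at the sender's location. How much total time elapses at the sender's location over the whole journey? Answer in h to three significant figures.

Leg 1: γ = 2.551; Δt_1 = 2.551 × 46.9 = 119.6 h.
Leg 2: γ = 1/√(1 − 0.9104²) = 1/√0.1712 = 2.417; Δt_2 = 2.417 × 20.6 = 49.79 h.
Leg 3: 46.4 h is already measured at the sender's location.
Total: 119.6 + 49.79 + 46.40 h.

Δt = 216 h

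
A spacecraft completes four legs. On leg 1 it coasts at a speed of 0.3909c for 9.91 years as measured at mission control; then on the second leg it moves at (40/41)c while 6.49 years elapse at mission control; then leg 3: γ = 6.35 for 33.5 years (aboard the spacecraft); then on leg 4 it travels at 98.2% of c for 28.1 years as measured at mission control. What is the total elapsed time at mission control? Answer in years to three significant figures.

Leg 1: 9.91 years is already measured at mission control.
Leg 2: 6.49 years is already measured at mission control.
Leg 3: γ = 6.35; Δt_3 = 6.350 × 33.5 = 212.7 years.
Leg 4: 28.1 years is already measured at mission control.
Total: 9.910 + 6.490 + 212.7 + 28.10 years.

Δt = 257 years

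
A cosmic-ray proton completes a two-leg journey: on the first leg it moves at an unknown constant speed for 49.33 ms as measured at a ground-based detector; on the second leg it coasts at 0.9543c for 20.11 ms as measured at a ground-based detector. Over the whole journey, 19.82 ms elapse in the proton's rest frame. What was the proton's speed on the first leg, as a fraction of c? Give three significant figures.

Leg 1: speed unknown; τ_1 = 49.33/γ_1.
Leg 2: γ = 1/√(1 − 0.9543²) = 1/√0.08931 = 3.346; τ_2 = 20.11/3.346 = 6.010 ms.
Total proper time: τ_1 + 6.010 = 19.82, so τ_1 = 19.82 − 6.010 = 13.81 ms.
γ_1 = 49.33/13.81 = 3.572; β = √(1 − 1/γ²) = √0.9216.

β = 0.960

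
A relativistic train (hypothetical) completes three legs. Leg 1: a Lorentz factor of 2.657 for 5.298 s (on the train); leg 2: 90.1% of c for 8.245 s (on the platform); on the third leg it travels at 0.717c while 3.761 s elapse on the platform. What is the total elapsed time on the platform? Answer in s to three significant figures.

Leg 1: γ = 2.657; Δt_1 = 2.657 × 5.298 = 14.08 s.
Leg 2: 8.245 s is already measured on the platform.
Leg 3: 3.761 s is already measured on the platform.
Total: 14.08 + 8.245 + 3.761 s.

Δt = 26.1 s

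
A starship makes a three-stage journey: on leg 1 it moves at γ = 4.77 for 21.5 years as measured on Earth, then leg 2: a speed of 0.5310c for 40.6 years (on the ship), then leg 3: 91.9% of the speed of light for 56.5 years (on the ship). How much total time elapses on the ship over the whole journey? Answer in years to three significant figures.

Leg 1: γ = 4.77; τ_1 = 21.5/4.770 = 4.507 years.
Leg 2: 40.6 years is already measured on the ship.
Leg 3: 56.5 years is already measured on the ship.
Total: 4.507 + 40.60 + 56.50 years.

τ = 102 years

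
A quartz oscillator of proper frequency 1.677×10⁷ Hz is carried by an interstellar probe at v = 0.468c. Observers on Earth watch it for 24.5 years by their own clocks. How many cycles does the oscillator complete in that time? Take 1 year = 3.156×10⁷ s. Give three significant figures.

γ = 1/√(1 − 0.468²) = 1/√0.7810 = 1.132
During 24.5 years of lab time, the oscillator's proper time advances by τ = Δt/γ = 24.5/1.132 = 21.65 years = 6.833×10⁸ s.
N = f × τ = 1.677×10⁷ × 6.833×10⁸ = 1.146×10¹⁶.

N = 1.15×10¹⁶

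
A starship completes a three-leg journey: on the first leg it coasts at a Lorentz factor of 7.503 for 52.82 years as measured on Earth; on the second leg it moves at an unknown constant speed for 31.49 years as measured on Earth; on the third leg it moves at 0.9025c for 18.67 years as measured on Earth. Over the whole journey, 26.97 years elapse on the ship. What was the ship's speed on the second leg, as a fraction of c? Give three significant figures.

Leg 1: γ = 7.503; τ_1 = 52.82/7.503 = 7.040 years.
Leg 2: speed unknown; τ_2 = 31.49/γ_2.
Leg 3: γ = 1/√(1 − 0.9025²) = 1/√0.1855 = 2.322; τ_3 = 18.67/2.322 = 8.041 years.
Total proper time: 7.040 + τ_2 + 8.041 = 26.97, so τ_2 = 26.97 − 15.08 = 11.89 years.
γ_2 = 31.49/11.89 = 2.649; β = √(1 − 1/γ²) = √0.8575.

β = 0.926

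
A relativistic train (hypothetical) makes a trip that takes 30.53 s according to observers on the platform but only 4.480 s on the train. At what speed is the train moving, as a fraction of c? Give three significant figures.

β = 0.989

The proper time is measured on the train (both events occur at the train's location); Δt is measured on the platform. γ = Δt/τ = 30.53/4.480 = 6.815.
β = √(1 − 1/γ²) = √(1 − 0.02153) = √0.9785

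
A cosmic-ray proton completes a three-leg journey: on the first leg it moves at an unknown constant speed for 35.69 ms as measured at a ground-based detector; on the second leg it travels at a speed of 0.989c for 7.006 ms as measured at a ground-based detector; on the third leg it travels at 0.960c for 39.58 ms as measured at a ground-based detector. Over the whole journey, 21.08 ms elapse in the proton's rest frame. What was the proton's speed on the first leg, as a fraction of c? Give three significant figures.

β = 0.968

Leg 1: speed unknown; τ_1 = 35.69/γ_1.
Leg 2: γ = 1/√(1 − 0.989²) = 1/√0.02188 = 6.761; τ_2 = 7.006/6.761 = 1.036 ms.
Leg 3: γ = 1/√(1 − 0.960²) = 25/7 ≈ 3.571; τ_3 = 39.58/3.571 = 11.08 ms.
Total proper time: τ_1 + 1.036 + 11.08 = 21.08, so τ_1 = 21.08 − 12.12 = 8.961 ms.
γ_1 = 35.69/8.961 = 3.983; β = √(1 − 1/γ²) = √0.9370.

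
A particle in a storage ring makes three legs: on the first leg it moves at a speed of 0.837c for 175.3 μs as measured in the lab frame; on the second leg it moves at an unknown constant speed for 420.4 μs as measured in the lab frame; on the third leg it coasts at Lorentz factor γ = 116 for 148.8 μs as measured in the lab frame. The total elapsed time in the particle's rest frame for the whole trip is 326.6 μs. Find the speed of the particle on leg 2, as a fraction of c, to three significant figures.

β = 0.838

Leg 1: γ = 1/√(1 − 0.837²) = 1/√0.2994 = 1.827; τ_1 = 175.3/1.827 = 95.92 μs.
Leg 2: speed unknown; τ_2 = 420.4/γ_2.
Leg 3: γ = 116; τ_3 = 148.8/116.0 = 1.283 μs.
Total proper time: 95.92 + τ_2 + 1.283 = 326.6, so τ_2 = 326.6 − 97.21 = 229.4 μs.
γ_2 = 420.4/229.4 = 1.833; β = √(1 − 1/γ²) = √0.7023.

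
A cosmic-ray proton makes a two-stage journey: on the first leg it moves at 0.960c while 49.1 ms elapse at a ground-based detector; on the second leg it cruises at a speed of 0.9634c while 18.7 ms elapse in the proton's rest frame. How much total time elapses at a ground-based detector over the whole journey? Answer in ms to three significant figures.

Leg 1: 49.1 ms is already measured at a ground-based detector.
Leg 2: γ = 1/√(1 − 0.9634²) = 1/√0.07186 = 3.730; Δt_2 = 3.730 × 18.7 = 69.76 ms.
Total: 49.10 + 69.76 ms.

Δt = 119 ms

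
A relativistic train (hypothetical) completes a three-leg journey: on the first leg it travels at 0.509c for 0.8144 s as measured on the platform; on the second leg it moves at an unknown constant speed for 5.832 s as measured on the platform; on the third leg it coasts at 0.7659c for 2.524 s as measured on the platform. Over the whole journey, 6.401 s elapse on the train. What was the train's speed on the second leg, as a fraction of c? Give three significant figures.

Leg 1: γ = 1/√(1 − 0.509²) = 1/√0.7409 = 1.162; τ_1 = 0.8144/1.162 = 0.7010 s.
Leg 2: speed unknown; τ_2 = 5.832/γ_2.
Leg 3: γ = 1/√(1 − 0.7659²) = 1/√0.4134 = 1.555; τ_3 = 2.524/1.555 = 1.623 s.
Total proper time: 0.7010 + τ_2 + 1.623 = 6.401, so τ_2 = 6.401 − 2.324 = 4.077 s.
γ_2 = 5.832/4.077 = 1.430; β = √(1 − 1/γ²) = √0.5113.

β = 0.715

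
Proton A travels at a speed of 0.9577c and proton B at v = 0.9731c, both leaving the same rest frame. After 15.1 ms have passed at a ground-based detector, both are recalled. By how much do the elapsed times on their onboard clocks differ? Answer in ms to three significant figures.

A: γ = 1/√(1 − 0.9577²) = 1/√0.08281 = 3.475; τ_A = 15.1/3.475 = 4.345 ms.
B: γ = 1/√(1 − 0.9731²) = 1/√0.05308 = 4.341; τ_B = 15.1/4.341 = 3.479 ms.

|τ_A − τ_B| = 0.867 ms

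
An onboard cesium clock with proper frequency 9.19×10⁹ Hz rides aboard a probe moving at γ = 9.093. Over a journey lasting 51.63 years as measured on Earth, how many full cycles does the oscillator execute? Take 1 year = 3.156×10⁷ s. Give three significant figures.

γ = 9.093
The oscillator's own cycle count is N = f × τ where τ is the proper time aboard the probe. τ = Δt/γ = 51.63/9.093 = 5.678 years = 1.792×10⁸ s.
N = 9.19×10⁹ × 1.792×10⁸ = 1.647×10¹⁸.

N = 1.65×10¹⁸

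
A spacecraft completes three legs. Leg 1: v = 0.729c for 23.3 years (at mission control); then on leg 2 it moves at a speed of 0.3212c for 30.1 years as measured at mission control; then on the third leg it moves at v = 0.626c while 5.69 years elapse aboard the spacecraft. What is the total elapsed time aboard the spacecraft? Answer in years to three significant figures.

Leg 1: γ = 1/√(1 − 0.729²) = 1/√0.4686 = 1.461; τ_1 = 23.3/1.461 = 15.95 years.
Leg 2: γ = 1/√(1 − 0.3212²) = 1/√0.8968 = 1.056; τ_2 = 30.1/1.056 = 28.51 years.
Leg 3: 5.69 years is already measured aboard the spacecraft.
Total: 15.95 + 28.51 + 5.690 years.

τ = 50.1 years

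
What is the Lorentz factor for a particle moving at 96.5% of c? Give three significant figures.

β = 0.965; γ = 1/√(1 − 0.965²) = 1/√0.06878 = 3.813

γ = 3.81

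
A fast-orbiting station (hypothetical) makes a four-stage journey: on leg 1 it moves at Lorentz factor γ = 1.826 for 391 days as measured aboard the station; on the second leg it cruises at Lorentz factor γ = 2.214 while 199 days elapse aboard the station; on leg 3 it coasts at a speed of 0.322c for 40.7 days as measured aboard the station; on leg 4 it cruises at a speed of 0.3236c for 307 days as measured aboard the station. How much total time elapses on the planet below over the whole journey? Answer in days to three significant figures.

Leg 1: γ = 1.826; Δt_1 = 1.826 × 391 = 714.0 days.
Leg 2: γ = 2.214; Δt_2 = 2.214 × 199 = 440.6 days.
Leg 3: γ = 1/√(1 − 0.322²) = 1/√0.8963 = 1.056; Δt_3 = 1.056 × 40.7 = 42.99 days.
Leg 4: γ = 1/√(1 − 0.3236²) = 1/√0.8953 = 1.057; Δt_4 = 1.057 × 307 = 324.5 days.
Total: 714.0 + 440.6 + 42.99 + 324.5 days.

Δt = 1520 days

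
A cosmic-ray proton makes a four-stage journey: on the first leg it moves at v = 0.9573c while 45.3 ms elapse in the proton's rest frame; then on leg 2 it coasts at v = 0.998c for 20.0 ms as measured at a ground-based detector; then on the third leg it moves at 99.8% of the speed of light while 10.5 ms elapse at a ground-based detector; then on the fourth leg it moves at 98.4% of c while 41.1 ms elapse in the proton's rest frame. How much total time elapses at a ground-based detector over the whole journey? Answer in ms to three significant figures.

Leg 1: γ = 1/√(1 − 0.9573²) = 1/√0.08358 = 3.459; Δt_1 = 3.459 × 45.3 = 156.7 ms.
Leg 2: 20.0 ms is already measured at a ground-based detector.
Leg 3: 10.5 ms is already measured at a ground-based detector.
Leg 4: β = 0.984; γ = 1/√(1 − 0.984²) = 1/√0.03174 = 5.613; Δt_4 = 5.613 × 41.1 = 230.7 ms.
Total: 156.7 + 20.00 + 10.50 + 230.7 ms.

Δt = 418 ms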